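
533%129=17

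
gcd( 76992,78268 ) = 4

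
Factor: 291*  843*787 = 193061331 = 3^2 *97^1 * 281^1*787^1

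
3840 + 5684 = 9524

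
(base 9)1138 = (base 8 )1515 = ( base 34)OT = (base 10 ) 845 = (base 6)3525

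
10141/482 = 10141/482 = 21.04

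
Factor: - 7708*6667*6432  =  -330535565952 = -  2^7 * 3^1*41^1*47^1 * 59^1*67^1*113^1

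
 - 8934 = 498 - 9432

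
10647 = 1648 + 8999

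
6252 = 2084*3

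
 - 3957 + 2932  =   - 1025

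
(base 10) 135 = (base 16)87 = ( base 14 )99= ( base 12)B3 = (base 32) 47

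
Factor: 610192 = 2^4*11^1*3467^1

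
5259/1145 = 5259/1145 = 4.59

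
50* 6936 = 346800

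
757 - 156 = 601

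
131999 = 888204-756205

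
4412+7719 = 12131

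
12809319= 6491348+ 6317971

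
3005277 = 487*6171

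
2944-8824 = -5880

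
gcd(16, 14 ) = 2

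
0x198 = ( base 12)2a0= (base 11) 341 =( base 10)408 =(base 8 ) 630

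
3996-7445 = -3449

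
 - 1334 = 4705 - 6039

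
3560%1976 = 1584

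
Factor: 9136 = 2^4*571^1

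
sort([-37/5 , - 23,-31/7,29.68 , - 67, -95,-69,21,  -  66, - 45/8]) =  [-95,-69, - 67, - 66, - 23,-37/5, - 45/8,  -  31/7,21, 29.68]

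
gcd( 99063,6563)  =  1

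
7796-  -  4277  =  12073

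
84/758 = 42/379 = 0.11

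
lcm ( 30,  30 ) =30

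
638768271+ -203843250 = 434925021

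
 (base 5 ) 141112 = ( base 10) 5782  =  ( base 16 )1696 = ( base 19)G06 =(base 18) HF4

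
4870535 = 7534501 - 2663966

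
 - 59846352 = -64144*933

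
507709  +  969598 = 1477307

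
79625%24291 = 6752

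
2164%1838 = 326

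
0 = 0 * 711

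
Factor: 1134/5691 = 2^1*3^3 * 271^( - 1)=54/271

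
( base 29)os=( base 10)724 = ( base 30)o4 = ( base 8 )1324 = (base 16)2D4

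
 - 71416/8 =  - 8927 = - 8927.00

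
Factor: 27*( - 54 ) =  - 1458 = - 2^1*3^6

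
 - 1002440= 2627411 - 3629851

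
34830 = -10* (  -  3483)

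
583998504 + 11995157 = 595993661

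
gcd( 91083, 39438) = 939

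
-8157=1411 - 9568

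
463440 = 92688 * 5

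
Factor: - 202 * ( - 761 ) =153722 = 2^1*101^1*761^1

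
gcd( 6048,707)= 7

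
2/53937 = 2/53937 = 0.00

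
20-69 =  - 49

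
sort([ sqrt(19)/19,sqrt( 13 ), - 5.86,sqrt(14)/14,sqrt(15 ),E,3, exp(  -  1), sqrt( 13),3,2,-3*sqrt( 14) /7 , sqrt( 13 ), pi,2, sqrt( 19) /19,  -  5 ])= [ - 5.86, - 5 ,  -  3 * sqrt( 14 ) /7, sqrt ( 19)/19,sqrt ( 19)/19, sqrt(14) /14,exp(-1),2,  2,E, 3,3,pi,sqrt(13),sqrt( 13),sqrt( 13), sqrt(15)]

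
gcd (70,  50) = 10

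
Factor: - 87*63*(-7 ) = 3^3 * 7^2*29^1=38367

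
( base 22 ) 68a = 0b110000010010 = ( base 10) 3090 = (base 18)99C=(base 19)8ac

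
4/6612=1/1653 = 0.00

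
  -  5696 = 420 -6116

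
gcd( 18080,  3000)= 40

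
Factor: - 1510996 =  - 2^2*377749^1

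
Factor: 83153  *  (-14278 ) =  - 2^1*7^2*11^2 * 59^1* 1697^1 = -1187258534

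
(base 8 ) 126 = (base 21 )42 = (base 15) 5B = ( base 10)86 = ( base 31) 2O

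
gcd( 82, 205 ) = 41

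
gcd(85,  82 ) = 1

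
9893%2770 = 1583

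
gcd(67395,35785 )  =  5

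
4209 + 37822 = 42031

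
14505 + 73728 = 88233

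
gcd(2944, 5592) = 8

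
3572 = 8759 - 5187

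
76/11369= 76/11369 = 0.01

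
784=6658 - 5874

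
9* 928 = 8352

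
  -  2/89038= -1/44519 = -0.00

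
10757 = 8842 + 1915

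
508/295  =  508/295  =  1.72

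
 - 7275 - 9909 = - 17184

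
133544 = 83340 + 50204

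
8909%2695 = 824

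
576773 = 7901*73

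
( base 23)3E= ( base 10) 83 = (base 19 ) 47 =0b1010011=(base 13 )65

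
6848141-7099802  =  -251661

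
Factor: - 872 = - 2^3*109^1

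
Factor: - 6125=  - 5^3*7^2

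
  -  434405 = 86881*( - 5 )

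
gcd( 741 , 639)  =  3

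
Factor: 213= 3^1*71^1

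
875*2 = 1750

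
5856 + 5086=10942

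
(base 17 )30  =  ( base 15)36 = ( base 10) 51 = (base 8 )63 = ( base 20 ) 2b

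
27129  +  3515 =30644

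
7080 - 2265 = 4815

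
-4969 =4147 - 9116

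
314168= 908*346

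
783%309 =165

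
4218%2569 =1649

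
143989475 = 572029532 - 428040057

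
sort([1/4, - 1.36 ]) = [ - 1.36,1/4]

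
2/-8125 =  - 2/8125 = -0.00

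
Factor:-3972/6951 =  - 2^2*7^(-1) = -4/7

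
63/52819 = 63/52819 = 0.00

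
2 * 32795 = 65590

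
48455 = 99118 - 50663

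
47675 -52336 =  - 4661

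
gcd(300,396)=12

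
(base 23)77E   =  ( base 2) 111100100110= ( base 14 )15b0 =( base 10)3878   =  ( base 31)413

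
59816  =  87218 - 27402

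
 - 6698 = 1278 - 7976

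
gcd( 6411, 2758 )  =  1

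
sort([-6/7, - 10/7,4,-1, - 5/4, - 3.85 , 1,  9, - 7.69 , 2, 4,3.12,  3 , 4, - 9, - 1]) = [ - 9, - 7.69, - 3.85, - 10/7, - 5/4 , - 1 , - 1 , - 6/7, 1, 2, 3,  3.12, 4, 4,4,9]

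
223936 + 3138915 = 3362851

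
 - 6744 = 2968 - 9712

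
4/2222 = 2/1111=0.00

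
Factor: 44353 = 17^1*2609^1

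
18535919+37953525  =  56489444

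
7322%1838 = 1808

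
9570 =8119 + 1451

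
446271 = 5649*79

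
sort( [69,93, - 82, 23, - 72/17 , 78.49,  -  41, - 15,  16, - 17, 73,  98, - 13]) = [ - 82, - 41,-17, - 15, - 13, - 72/17,16,23, 69,73, 78.49,93, 98 ]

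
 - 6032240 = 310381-6342621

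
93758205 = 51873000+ 41885205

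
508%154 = 46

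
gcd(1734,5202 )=1734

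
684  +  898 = 1582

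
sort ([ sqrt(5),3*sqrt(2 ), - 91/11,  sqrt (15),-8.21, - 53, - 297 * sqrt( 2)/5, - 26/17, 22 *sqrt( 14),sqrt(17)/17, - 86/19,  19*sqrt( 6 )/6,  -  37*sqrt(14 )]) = [ - 37*sqrt ( 14 ), - 297*sqrt(2)/5, - 53,-91/11, - 8.21,  -  86/19, - 26/17, sqrt(17)/17,sqrt( 5),sqrt (15),3*sqrt (2),19* sqrt(6)/6,22*sqrt (14) ] 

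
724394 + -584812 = 139582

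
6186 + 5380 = 11566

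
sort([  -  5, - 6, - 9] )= [  -  9,-6, - 5]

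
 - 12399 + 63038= 50639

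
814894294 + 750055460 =1564949754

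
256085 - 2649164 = -2393079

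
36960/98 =377 + 1/7=377.14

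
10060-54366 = -44306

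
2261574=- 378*( - 5983 )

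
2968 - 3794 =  - 826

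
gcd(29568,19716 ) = 12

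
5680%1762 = 394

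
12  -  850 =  - 838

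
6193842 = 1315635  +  4878207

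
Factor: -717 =- 3^1*239^1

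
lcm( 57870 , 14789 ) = 1331010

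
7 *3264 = 22848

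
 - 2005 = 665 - 2670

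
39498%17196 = 5106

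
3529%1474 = 581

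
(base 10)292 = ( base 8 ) 444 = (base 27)am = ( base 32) 94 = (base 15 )147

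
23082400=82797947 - 59715547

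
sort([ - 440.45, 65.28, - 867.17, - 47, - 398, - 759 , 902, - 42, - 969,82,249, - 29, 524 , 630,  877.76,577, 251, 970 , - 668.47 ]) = [- 969, - 867.17,-759, - 668.47, - 440.45, - 398, - 47, - 42  , - 29,  65.28,82  ,  249, 251,524, 577, 630, 877.76,902, 970 ] 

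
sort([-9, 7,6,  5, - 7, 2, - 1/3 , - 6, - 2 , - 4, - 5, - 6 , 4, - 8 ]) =[ - 9,-8, - 7, - 6, - 6, - 5, - 4, - 2  , - 1/3, 2, 4, 5, 6, 7 ] 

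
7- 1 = 6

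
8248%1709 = 1412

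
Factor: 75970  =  2^1*5^1*71^1*107^1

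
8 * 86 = 688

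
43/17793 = 43/17793 = 0.00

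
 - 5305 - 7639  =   - 12944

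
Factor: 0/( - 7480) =0^1 = 0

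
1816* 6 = 10896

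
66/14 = 33/7 = 4.71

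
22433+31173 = 53606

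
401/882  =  401/882= 0.45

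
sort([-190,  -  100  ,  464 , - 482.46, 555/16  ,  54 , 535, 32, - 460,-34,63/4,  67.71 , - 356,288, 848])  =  [ - 482.46, - 460,- 356  , - 190,-100, - 34, 63/4, 32, 555/16,54  ,  67.71,288, 464,  535, 848]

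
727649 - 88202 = 639447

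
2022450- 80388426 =- 78365976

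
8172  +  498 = 8670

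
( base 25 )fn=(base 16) 18e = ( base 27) EK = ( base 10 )398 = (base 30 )D8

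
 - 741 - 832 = -1573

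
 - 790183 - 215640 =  - 1005823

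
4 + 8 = 12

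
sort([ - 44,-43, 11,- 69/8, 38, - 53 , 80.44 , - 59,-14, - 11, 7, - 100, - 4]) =[ - 100, - 59, - 53, - 44,-43, - 14, - 11,- 69/8, - 4, 7 , 11, 38,80.44 ] 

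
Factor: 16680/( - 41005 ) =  - 2^3*3^1*59^(-1)= - 24/59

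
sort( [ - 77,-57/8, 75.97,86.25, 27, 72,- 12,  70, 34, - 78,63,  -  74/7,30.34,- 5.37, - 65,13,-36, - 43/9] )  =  [- 78, - 77, - 65,-36, - 12, - 74/7,  -  57/8,  -  5.37, - 43/9,13,27,30.34,34,63,70,72,75.97,  86.25]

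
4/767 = 4/767 = 0.01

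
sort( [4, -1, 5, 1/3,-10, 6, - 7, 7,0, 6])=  [ - 10, - 7, - 1,0, 1/3,4 , 5 , 6 , 6,7 ]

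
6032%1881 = 389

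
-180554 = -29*6226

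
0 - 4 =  - 4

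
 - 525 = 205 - 730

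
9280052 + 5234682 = 14514734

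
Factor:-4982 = -2^1*47^1*53^1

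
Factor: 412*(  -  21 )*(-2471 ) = 21379092 = 2^2*3^1*7^2*103^1*353^1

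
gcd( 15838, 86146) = 2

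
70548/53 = 70548/53  =  1331.09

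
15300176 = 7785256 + 7514920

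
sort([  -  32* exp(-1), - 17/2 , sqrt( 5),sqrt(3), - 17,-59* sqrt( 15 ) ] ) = [ - 59*sqrt( 15), -17, - 32*exp( - 1 ), - 17/2,sqrt( 3 ), sqrt(5 ) ] 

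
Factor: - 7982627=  - 29^1 * 275263^1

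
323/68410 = 323/68410 = 0.00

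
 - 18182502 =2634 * ( - 6903) 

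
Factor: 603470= 2^1*5^1*7^1*37^1*233^1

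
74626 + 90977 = 165603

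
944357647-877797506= 66560141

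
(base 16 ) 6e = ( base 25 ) 4A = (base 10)110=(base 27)42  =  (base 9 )132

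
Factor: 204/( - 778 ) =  - 102/389 = - 2^1*3^1*17^1* 389^( - 1 )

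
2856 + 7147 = 10003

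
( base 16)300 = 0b1100000000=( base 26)13E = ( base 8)1400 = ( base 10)768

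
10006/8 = 5003/4= 1250.75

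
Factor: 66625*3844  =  256106500=2^2*5^3*13^1*31^2*41^1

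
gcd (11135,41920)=655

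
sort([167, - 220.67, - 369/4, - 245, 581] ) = [  -  245 ,- 220.67, - 369/4,  167,581]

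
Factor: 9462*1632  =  15441984  =  2^6 * 3^2 * 17^1 * 19^1*83^1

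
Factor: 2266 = 2^1*11^1 * 103^1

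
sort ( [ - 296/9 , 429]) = [ - 296/9, 429]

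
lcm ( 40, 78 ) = 1560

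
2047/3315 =2047/3315 =0.62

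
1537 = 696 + 841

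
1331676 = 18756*71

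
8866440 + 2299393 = 11165833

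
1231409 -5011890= - 3780481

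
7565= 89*85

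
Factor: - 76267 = -53^1  *  1439^1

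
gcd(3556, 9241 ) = 1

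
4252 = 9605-5353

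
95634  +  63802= 159436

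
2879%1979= 900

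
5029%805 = 199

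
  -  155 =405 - 560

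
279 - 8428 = - 8149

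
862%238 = 148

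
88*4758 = 418704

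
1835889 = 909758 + 926131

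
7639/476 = 16+23/476 = 16.05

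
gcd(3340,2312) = 4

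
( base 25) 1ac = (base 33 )qt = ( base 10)887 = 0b1101110111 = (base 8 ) 1567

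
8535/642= 2845/214 = 13.29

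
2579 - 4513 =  - 1934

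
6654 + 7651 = 14305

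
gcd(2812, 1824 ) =76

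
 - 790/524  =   - 2  +  129/262 = - 1.51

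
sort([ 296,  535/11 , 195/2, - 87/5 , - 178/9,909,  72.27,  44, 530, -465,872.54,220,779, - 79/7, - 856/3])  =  [ - 465, - 856/3, - 178/9,-87/5,-79/7, 44,535/11,72.27, 195/2,220,  296,530,779, 872.54,909 ]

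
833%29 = 21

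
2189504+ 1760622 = 3950126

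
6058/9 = 6058/9 = 673.11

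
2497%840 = 817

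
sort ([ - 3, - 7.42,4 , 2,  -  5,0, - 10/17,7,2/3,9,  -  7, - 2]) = [ - 7.42, - 7 ,- 5, - 3, - 2, - 10/17,0, 2/3,2,4, 7,9 ] 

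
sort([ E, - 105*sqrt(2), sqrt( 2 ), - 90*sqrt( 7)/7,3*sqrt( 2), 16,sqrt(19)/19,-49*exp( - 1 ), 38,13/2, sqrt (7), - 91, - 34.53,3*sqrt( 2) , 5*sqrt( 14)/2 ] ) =[-105*sqrt( 2), - 91, - 34.53, -90 * sqrt(7)/7, - 49 *exp( - 1), sqrt ( 19)/19,sqrt (2 ),sqrt( 7 ) , E, 3 * sqrt(2 ), 3*sqrt( 2), 13/2, 5* sqrt(14)/2, 16,  38]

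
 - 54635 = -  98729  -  -44094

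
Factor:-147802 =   -  2^1*67^1 * 1103^1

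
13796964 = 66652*207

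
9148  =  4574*2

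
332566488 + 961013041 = 1293579529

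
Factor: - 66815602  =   - 2^1*7^1 * 31^1 *153953^1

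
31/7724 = 31/7724 = 0.00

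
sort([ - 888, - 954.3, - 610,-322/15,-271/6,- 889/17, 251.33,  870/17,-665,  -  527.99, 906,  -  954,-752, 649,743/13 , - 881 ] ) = [-954.3, - 954,-888, - 881,-752, - 665, - 610, - 527.99, - 889/17, -271/6, - 322/15, 870/17,743/13,251.33 , 649, 906]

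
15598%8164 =7434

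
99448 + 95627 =195075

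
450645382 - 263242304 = 187403078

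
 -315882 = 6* ( - 52647)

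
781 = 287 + 494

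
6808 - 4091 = 2717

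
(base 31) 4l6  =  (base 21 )a47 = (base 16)1195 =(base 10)4501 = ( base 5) 121001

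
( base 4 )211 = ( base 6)101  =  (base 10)37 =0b100101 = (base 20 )1h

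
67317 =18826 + 48491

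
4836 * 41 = 198276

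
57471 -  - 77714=135185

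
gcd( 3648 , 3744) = 96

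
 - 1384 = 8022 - 9406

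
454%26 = 12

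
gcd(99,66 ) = 33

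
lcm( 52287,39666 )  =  1150314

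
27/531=3/59 = 0.05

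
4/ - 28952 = - 1/7238  =  - 0.00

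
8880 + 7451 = 16331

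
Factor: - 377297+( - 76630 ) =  - 3^1*83^1*1823^1 = - 453927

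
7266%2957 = 1352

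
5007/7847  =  5007/7847 = 0.64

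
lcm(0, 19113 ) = 0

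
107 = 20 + 87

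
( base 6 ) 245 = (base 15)6B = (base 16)65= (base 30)3B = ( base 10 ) 101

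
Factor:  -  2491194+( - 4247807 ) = -47^1*127^1*1129^1  =  -6739001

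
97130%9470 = 2430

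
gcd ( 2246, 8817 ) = 1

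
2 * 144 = 288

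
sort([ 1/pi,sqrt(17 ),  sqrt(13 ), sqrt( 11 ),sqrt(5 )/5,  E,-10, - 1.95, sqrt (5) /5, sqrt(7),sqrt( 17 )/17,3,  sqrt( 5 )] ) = [ - 10,- 1.95,sqrt (17 ) /17, 1/pi,sqrt( 5)/5, sqrt(5 )/5, sqrt( 5), sqrt(7 ), E, 3 , sqrt ( 11 ),sqrt(13 ), sqrt(17)]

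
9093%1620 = 993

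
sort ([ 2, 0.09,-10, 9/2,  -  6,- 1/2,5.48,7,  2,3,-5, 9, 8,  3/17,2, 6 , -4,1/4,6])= [-10, - 6, - 5,-4, - 1/2,0.09,3/17, 1/4,2, 2,2 , 3,  9/2,5.48,6,6,7,8, 9 ]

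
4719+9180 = 13899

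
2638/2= 1319 = 1319.00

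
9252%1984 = 1316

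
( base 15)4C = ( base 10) 72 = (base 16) 48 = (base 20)3C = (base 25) 2m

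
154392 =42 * 3676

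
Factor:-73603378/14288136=-2^(-2)*3^( - 1)*19^1*191^1*10141^1*595339^(-1 )= - 36801689/7144068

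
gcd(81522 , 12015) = 9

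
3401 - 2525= 876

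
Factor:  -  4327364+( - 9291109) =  - 13618473 = -3^1*11^1*409^1*1009^1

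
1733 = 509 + 1224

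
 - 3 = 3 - 6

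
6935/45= 1387/9 = 154.11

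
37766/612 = 61 + 217/306 = 61.71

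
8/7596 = 2/1899 =0.00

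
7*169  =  1183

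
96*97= 9312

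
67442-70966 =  - 3524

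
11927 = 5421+6506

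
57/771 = 19/257 = 0.07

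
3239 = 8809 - 5570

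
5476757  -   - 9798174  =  15274931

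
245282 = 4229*58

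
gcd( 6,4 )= 2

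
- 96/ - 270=16/45  =  0.36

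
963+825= 1788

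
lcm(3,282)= 282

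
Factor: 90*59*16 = 2^5 * 3^2 * 5^1*59^1 = 84960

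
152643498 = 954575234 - 801931736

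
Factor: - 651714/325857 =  - 2^1 = - 2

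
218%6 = 2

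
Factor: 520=2^3*5^1*13^1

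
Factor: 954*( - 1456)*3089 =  - 4290695136= - 2^5*3^2*7^1 * 13^1 * 53^1 * 3089^1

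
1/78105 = 1/78105 = 0.00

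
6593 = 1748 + 4845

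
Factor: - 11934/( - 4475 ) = 2^1 * 3^3 * 5^ ( - 2)*13^1*17^1*179^( - 1)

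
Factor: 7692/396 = 3^(-1)*11^(-1)*641^1 = 641/33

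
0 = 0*388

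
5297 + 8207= 13504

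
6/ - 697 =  - 6/697 =- 0.01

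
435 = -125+560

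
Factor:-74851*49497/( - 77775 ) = 5^( - 2 )*7^2*17^1*37^1 *61^(-1 )*2357^1 = 72645097/1525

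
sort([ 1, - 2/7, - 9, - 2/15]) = [ - 9, - 2/7,  -  2/15,1] 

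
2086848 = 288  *7246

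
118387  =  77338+41049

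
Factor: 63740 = 2^2*5^1*3187^1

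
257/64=4+1/64= 4.02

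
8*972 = 7776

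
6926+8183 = 15109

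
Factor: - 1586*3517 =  - 2^1*13^1*61^1*3517^1  =  - 5577962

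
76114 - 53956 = 22158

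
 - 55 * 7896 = - 434280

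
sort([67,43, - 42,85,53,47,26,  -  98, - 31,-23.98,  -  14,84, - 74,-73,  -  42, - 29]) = [ - 98,-74,  -  73, - 42,-42,-31, - 29,-23.98, - 14,26,43,  47,53,67,84,  85] 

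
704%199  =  107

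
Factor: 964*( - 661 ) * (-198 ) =126166392=2^3*3^2*11^1*241^1*661^1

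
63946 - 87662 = -23716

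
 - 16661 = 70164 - 86825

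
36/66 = 6/11 = 0.55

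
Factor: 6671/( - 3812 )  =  -2^(  -  2)*7^1 = - 7/4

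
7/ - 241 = -7/241 = -0.03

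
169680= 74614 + 95066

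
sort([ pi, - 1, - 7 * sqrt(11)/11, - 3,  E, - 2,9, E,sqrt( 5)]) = [ - 3, - 7*sqrt(11)/11,  -  2,  -  1,sqrt(5 ) , E, E , pi , 9 ] 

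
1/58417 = 1/58417 = 0.00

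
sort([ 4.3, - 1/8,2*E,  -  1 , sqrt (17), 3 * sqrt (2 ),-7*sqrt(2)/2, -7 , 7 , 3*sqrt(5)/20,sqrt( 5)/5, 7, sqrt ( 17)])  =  [ - 7,-7*sqrt (2 ) /2, - 1 ,-1/8, 3*sqrt(5 ) /20, sqrt( 5)/5, sqrt(17), sqrt(17), 3*sqrt( 2) , 4.3 , 2* E, 7 , 7]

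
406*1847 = 749882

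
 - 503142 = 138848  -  641990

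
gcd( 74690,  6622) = 154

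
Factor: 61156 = 2^2*15289^1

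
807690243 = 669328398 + 138361845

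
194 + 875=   1069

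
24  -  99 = - 75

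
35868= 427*84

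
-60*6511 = -390660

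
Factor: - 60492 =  - 2^2 * 3^1*71^2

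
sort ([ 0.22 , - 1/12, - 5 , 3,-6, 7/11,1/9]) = [ - 6, - 5, - 1/12, 1/9, 0.22, 7/11, 3]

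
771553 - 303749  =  467804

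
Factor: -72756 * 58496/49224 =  - 177330624/2051 = - 2^6*3^1*7^( - 1)*43^1 * 47^1 * 293^(-1) * 457^1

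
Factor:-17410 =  - 2^1*5^1*1741^1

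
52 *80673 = 4194996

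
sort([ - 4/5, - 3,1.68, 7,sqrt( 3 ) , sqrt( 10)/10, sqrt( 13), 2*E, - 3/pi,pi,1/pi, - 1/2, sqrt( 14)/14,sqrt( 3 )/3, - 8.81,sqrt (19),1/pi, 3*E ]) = [ - 8.81, - 3, - 3/pi, - 4/5,-1/2,  sqrt( 14 ) /14,sqrt(10 ) /10, 1/pi,1/pi,sqrt( 3 ) /3,1.68,sqrt( 3 ) , pi, sqrt(13),sqrt ( 19) , 2*E , 7, 3*E ]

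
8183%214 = 51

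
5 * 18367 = 91835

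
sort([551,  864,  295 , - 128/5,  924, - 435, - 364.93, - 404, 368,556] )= [ - 435, - 404, - 364.93, - 128/5,295,368 , 551,556, 864, 924 ] 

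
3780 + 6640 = 10420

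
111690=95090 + 16600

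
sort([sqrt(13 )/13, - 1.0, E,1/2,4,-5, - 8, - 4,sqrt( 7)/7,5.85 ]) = [ - 8, - 5,-4, - 1.0 , sqrt( 13)/13, sqrt( 7 )/7, 1/2, E,4,5.85 ]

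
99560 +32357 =131917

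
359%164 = 31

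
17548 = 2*8774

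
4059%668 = 51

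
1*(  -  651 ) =-651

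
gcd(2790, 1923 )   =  3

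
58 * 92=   5336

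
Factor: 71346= 2^1*3^1*11^1*23^1*47^1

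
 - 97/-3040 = 97/3040 = 0.03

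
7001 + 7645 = 14646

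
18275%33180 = 18275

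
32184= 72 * 447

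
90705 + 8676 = 99381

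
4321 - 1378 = 2943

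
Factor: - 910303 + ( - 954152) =-3^1*5^1*124297^1 = - 1864455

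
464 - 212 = 252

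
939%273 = 120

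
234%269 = 234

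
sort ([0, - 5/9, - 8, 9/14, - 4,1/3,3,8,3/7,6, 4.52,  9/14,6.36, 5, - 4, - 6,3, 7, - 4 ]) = [ - 8 , - 6, - 4, - 4,  -  4, -5/9 , 0,  1/3, 3/7 , 9/14 , 9/14,3,3,4.52, 5, 6,6.36,  7,  8 ] 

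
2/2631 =2/2631 = 0.00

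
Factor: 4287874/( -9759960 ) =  - 2143937/4879980 =- 2^ ( - 2 )* 3^ ( - 3)*5^( - 1)*7^ ( - 1 )*43^1*73^1*683^1*1291^( - 1)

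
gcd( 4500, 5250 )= 750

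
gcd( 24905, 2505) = 5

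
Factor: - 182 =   -  2^1*7^1*13^1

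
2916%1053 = 810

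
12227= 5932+6295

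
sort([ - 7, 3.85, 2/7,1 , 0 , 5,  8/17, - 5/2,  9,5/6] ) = [ - 7, - 5/2,0,2/7,8/17,5/6,1,3.85, 5,9 ]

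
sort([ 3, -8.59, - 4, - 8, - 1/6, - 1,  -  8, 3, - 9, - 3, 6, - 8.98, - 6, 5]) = [ - 9, - 8.98 ,-8.59, - 8, - 8, - 6, - 4, - 3 , - 1, - 1/6, 3, 3,5, 6 ] 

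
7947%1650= 1347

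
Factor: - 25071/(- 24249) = 61/59 = 59^( - 1 ) * 61^1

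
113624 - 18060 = 95564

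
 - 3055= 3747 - 6802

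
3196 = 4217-1021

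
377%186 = 5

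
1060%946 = 114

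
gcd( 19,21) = 1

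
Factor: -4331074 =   -  2^1*11^3*1627^1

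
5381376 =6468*832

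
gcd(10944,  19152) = 2736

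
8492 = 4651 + 3841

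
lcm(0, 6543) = 0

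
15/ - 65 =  - 3/13= - 0.23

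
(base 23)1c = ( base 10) 35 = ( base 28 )17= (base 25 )1a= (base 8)43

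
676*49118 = 33203768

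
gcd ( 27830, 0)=27830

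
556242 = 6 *92707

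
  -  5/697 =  - 1+ 692/697  =  -0.01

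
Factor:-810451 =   -  23^1*167^1 * 211^1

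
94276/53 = 1778 + 42/53 = 1778.79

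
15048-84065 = -69017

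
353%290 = 63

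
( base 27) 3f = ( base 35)2Q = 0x60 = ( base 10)96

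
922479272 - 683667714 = 238811558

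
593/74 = 593/74 = 8.01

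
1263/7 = 180+3/7 = 180.43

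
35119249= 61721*569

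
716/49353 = 716/49353 = 0.01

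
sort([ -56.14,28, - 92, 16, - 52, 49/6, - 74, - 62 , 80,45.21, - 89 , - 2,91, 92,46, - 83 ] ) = [ - 92, - 89, - 83, - 74,-62, - 56.14, - 52, - 2,49/6, 16,  28, 45.21 , 46,80,91, 92]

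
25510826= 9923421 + 15587405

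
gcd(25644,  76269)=3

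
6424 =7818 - 1394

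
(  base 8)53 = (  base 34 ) 19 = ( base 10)43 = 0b101011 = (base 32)1b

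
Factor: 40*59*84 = 198240 = 2^5*3^1 * 5^1*7^1*59^1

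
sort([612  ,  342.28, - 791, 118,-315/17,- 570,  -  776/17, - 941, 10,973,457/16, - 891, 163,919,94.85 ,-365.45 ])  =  [ - 941,  -  891, - 791, - 570, - 365.45, - 776/17,  -  315/17,10,457/16,94.85 , 118,163,342.28,612 , 919, 973]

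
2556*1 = 2556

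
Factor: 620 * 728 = 2^5*5^1 *7^1*13^1 * 31^1 = 451360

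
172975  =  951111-778136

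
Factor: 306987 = 3^1 * 102329^1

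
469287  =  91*5157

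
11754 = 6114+5640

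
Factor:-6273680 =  - 2^4 * 5^1*7^1 * 17^1 * 659^1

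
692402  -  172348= 520054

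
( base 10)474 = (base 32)EQ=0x1da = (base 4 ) 13122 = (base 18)186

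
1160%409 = 342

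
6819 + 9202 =16021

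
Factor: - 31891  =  -31891^1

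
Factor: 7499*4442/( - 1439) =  - 2^1*1439^(-1)*2221^1* 7499^1 = - 33310558/1439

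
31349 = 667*47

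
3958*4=15832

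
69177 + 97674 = 166851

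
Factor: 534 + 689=1223^1= 1223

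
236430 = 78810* 3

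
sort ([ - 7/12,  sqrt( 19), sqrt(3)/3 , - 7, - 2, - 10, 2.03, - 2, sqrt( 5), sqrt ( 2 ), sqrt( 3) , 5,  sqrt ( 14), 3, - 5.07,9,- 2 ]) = [ - 10, - 7,-5.07, - 2, - 2 , - 2,-7/12, sqrt( 3) /3,sqrt( 2),sqrt(3),2.03,sqrt( 5), 3, sqrt( 14 ),sqrt( 19), 5,9]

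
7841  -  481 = 7360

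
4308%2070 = 168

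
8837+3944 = 12781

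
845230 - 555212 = 290018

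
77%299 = 77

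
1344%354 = 282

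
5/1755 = 1/351 = 0.00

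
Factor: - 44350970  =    -  2^1*5^1*4435097^1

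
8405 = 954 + 7451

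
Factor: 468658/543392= 2^( - 4)*31^1*7559^1*16981^( - 1)  =  234329/271696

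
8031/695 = 11 + 386/695 = 11.56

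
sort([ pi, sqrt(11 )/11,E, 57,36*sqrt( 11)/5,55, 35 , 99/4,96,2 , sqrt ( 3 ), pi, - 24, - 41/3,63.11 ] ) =[ - 24 , - 41/3, sqrt ( 11 ) /11, sqrt( 3 ),2,  E, pi, pi,36*sqrt (11 )/5,99/4, 35,55,57, 63.11, 96 ] 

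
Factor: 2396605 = 5^1*43^1*71^1*157^1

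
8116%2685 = 61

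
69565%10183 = 8467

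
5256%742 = 62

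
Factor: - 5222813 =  - 29^1*180097^1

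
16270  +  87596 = 103866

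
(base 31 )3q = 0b1110111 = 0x77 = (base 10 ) 119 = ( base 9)142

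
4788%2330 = 128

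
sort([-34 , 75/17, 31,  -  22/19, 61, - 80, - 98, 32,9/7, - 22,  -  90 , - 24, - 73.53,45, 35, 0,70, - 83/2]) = [-98, - 90, - 80,- 73.53, - 83/2, - 34,- 24,-22 , - 22/19 , 0,  9/7, 75/17, 31,32, 35,45,61, 70]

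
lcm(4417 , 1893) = 13251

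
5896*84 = 495264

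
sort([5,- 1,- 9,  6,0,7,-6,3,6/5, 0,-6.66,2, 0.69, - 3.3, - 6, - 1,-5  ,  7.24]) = [ - 9 , - 6.66,-6,-6, - 5,  -  3.3, - 1, - 1,0, 0,0.69,6/5, 2,3 , 5, 6, 7,7.24 ] 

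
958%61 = 43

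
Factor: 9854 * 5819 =57340426 = 2^1 *11^1*13^1 *23^2 *379^1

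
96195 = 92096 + 4099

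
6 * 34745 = 208470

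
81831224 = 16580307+65250917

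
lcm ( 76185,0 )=0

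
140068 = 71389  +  68679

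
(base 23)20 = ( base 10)46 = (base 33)1d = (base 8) 56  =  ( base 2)101110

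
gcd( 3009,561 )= 51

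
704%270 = 164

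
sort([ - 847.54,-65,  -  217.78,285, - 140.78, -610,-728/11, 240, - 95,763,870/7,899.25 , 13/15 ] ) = [ - 847.54,-610,-217.78,- 140.78,-95, - 728/11,-65, 13/15, 870/7,240,285,763,899.25 ]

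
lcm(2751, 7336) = 22008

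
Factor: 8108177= 7^4*11^1*307^1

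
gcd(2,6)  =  2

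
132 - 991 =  -859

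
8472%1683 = 57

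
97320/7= 13902 + 6/7 = 13902.86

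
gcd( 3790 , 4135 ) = 5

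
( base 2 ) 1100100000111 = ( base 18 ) 11DH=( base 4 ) 1210013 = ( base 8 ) 14407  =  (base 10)6407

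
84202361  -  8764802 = 75437559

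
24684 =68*363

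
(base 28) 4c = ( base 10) 124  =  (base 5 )444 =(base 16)7c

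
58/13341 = 58/13341 = 0.00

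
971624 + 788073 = 1759697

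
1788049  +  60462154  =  62250203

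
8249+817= 9066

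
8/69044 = 2/17261   =  0.00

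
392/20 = 19 + 3/5 = 19.60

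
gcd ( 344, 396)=4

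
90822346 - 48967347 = 41854999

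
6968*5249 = 36575032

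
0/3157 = 0 =0.00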